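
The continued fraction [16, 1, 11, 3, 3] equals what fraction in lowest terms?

2081/123

Fold from the inside: start with 3/1.
  3 + 1/3 = 10/3
  11 + 3/10 = 113/10
  1 + 10/113 = 123/113
  16 + 113/123 = 2081/123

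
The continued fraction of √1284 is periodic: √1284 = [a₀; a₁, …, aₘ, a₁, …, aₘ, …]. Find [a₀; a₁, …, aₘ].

a₀ = ⌊√1284⌋ = 35.
With m₀=0, d₀=1 and mₖ₊₁ = dₖaₖ − mₖ, dₖ₊₁ = (n − mₖ₊₁²)/dₖ, aₖ₊₁ = ⌊(a₀+mₖ₊₁)/dₖ₊₁⌋:
  k=1: m=35, d=59, a=1
  k=2: m=24, d=12, a=4
  k=3: m=24, d=59, a=1
  k=4: m=35, d=1, a=70
d=1 and a=2a₀=70 at k=4, so the next step gives (m, d) = (35, 59) again — its k=1 value — and the period has length 4.

[35; 1, 4, 1, 70]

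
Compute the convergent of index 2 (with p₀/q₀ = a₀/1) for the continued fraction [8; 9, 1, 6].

81/10

Using pₖ = aₖpₖ₋₁ + pₖ₋₂, qₖ = aₖqₖ₋₁ + qₖ₋₂ (with p₋₁=1, p₋₂=0, q₋₁=0, q₋₂=1):
  k=0: a=8, p=8, q=1
  k=1: a=9, p=73, q=9
  k=2: a=1, p=81, q=10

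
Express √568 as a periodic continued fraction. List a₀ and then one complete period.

a₀ = ⌊√568⌋ = 23.
With m₀=0, d₀=1 and mₖ₊₁ = dₖaₖ − mₖ, dₖ₊₁ = (n − mₖ₊₁²)/dₖ, aₖ₊₁ = ⌊(a₀+mₖ₊₁)/dₖ₊₁⌋:
  k=1: m=23, d=39, a=1
  k=2: m=16, d=8, a=4
  k=3: m=16, d=39, a=1
  k=4: m=23, d=1, a=46
d=1 and a=2a₀=46 at k=4, so the next step gives (m, d) = (23, 39) again — its k=1 value — and the period has length 4.

[23; 1, 4, 1, 46]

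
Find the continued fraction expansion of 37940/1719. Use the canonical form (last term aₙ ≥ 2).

[22; 14, 11, 11]

37940 = 22×1719 + 122
1719 = 14×122 + 11
122 = 11×11 + 1
11 = 11×1 + 0  (stop)
So 37940/1719 = [22; 14, 11, 11].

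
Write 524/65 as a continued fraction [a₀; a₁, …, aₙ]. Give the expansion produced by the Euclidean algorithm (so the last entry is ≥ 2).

[8; 16, 4]

524 = 8·65 + 4
65 = 16·4 + 1
4 = 4·1 + 0  (stop)
So 524/65 = [8; 16, 4].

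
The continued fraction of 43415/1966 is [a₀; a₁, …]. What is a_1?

43415 = 22·1966 + 163   →  a_0 = 22
1966 = 12·163 + 10   →  a_1 = 12

12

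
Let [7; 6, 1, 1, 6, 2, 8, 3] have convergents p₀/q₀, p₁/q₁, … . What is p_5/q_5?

1309/183

Using pₖ = aₖpₖ₋₁ + pₖ₋₂, qₖ = aₖqₖ₋₁ + qₖ₋₂ (with p₋₁=1, p₋₂=0, q₋₁=0, q₋₂=1):
  k=0: a=7, p=7, q=1
  k=1: a=6, p=43, q=6
  k=2: a=1, p=50, q=7
  k=3: a=1, p=93, q=13
  k=4: a=6, p=608, q=85
  k=5: a=2, p=1309, q=183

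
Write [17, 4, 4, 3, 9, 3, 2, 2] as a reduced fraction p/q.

154765/8979

Fold from the inside: start with 2/1.
  2 + 1/2 = 5/2
  3 + 2/5 = 17/5
  9 + 5/17 = 158/17
  3 + 17/158 = 491/158
  4 + 158/491 = 2122/491
  4 + 491/2122 = 8979/2122
  17 + 2122/8979 = 154765/8979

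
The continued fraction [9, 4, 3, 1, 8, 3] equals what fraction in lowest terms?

Fold from the inside: start with 3/1.
  8 + 1/3 = 25/3
  1 + 3/25 = 28/25
  3 + 25/28 = 109/28
  4 + 28/109 = 464/109
  9 + 109/464 = 4285/464

4285/464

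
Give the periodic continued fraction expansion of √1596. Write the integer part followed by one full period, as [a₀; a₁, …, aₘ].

a₀ = ⌊√1596⌋ = 39.
With m₀=0, d₀=1 and mₖ₊₁ = dₖaₖ − mₖ, dₖ₊₁ = (n − mₖ₊₁²)/dₖ, aₖ₊₁ = ⌊(a₀+mₖ₊₁)/dₖ₊₁⌋:
  k=1: m=39, d=75, a=1
  k=2: m=36, d=4, a=18
  k=3: m=36, d=75, a=1
  k=4: m=39, d=1, a=78
d=1 and a=2a₀=78 at k=4, so the next step gives (m, d) = (39, 75) again — its k=1 value — and the period has length 4.

[39; 1, 18, 1, 78]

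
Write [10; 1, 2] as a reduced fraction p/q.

32/3

Using pₖ = aₖpₖ₋₁ + pₖ₋₂ and qₖ = aₖqₖ₋₁ + qₖ₋₂:
  k=0: a=10, p=10, q=1
  k=1: a=1, p=11, q=1
  k=2: a=2, p=32, q=3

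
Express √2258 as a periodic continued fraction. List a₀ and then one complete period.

a₀ = ⌊√2258⌋ = 47.
With m₀=0, d₀=1 and mₖ₊₁ = dₖaₖ − mₖ, dₖ₊₁ = (n − mₖ₊₁²)/dₖ, aₖ₊₁ = ⌊(a₀+mₖ₊₁)/dₖ₊₁⌋:
  k=1: m=47, d=49, a=1
  k=2: m=2, d=46, a=1
  k=3: m=44, d=7, a=13
  k=4: m=47, d=7, a=13
  k=5: m=44, d=46, a=1
  k=6: m=2, d=49, a=1
  k=7: m=47, d=1, a=94
d=1 and a=2a₀=94 at k=7, so the next step gives (m, d) = (47, 49) again — its k=1 value — and the period has length 7.

[47; 1, 1, 13, 13, 1, 1, 94]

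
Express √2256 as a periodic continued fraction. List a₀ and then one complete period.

a₀ = ⌊√2256⌋ = 47.

[47; 2, 94]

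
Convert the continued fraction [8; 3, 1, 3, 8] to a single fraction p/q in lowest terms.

1025/124

Fold from the inside: start with 8/1.
  3 + 1/8 = 25/8
  1 + 8/25 = 33/25
  3 + 25/33 = 124/33
  8 + 33/124 = 1025/124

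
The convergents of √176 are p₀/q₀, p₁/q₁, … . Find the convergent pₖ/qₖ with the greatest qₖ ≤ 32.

√176 = [13; 3, 1, 3, 26, …] (period length 4).
Convergents:
  p_0/q_0 = 13/1
  p_1/q_1 = 40/3
  p_2/q_2 = 53/4
  p_3/q_3 = 199/15
  p_4/q_4 = 5227/394
q_3 = 15 ≤ 32 < 394 = q_4, so the answer is 199/15.

199/15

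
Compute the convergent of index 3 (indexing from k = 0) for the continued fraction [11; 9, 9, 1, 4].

1011/91

Using pₖ = aₖpₖ₋₁ + pₖ₋₂, qₖ = aₖqₖ₋₁ + qₖ₋₂ (with p₋₁=1, p₋₂=0, q₋₁=0, q₋₂=1):
  k=0: a=11, p=11, q=1
  k=1: a=9, p=100, q=9
  k=2: a=9, p=911, q=82
  k=3: a=1, p=1011, q=91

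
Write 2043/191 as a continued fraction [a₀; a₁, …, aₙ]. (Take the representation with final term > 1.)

2043 = 10·191 + 133
191 = 1·133 + 58
133 = 2·58 + 17
58 = 3·17 + 7
17 = 2·7 + 3
7 = 2·3 + 1
3 = 3·1 + 0  (stop)
So 2043/191 = [10; 1, 2, 3, 2, 2, 3].

[10; 1, 2, 3, 2, 2, 3]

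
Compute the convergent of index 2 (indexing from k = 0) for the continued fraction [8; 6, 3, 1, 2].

155/19

Using pₖ = aₖpₖ₋₁ + pₖ₋₂, qₖ = aₖqₖ₋₁ + qₖ₋₂ (with p₋₁=1, p₋₂=0, q₋₁=0, q₋₂=1):
  k=0: a=8, p=8, q=1
  k=1: a=6, p=49, q=6
  k=2: a=3, p=155, q=19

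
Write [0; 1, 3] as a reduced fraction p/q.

Fold from the inside: start with 3/1.
  1 + 1/3 = 4/3
  0 + 3/4 = 3/4

3/4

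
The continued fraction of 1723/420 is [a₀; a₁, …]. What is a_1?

1723 = 4·420 + 43   →  a_0 = 4
420 = 9·43 + 33   →  a_1 = 9

9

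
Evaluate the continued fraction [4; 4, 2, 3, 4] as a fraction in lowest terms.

Using pₖ = aₖpₖ₋₁ + pₖ₋₂ and qₖ = aₖqₖ₋₁ + qₖ₋₂:
  k=0: a=4, p=4, q=1
  k=1: a=4, p=17, q=4
  k=2: a=2, p=38, q=9
  k=3: a=3, p=131, q=31
  k=4: a=4, p=562, q=133

562/133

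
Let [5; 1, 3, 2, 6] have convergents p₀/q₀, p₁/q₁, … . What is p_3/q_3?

Using pₖ = aₖpₖ₋₁ + pₖ₋₂, qₖ = aₖqₖ₋₁ + qₖ₋₂ (with p₋₁=1, p₋₂=0, q₋₁=0, q₋₂=1):
  k=0: a=5, p=5, q=1
  k=1: a=1, p=6, q=1
  k=2: a=3, p=23, q=4
  k=3: a=2, p=52, q=9

52/9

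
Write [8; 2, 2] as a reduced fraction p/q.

42/5

Using pₖ = aₖpₖ₋₁ + pₖ₋₂ and qₖ = aₖqₖ₋₁ + qₖ₋₂:
  k=0: a=8, p=8, q=1
  k=1: a=2, p=17, q=2
  k=2: a=2, p=42, q=5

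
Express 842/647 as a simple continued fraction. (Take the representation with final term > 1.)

[1; 3, 3, 6, 1, 8]

842 = 1·647 + 195
647 = 3·195 + 62
195 = 3·62 + 9
62 = 6·9 + 8
9 = 1·8 + 1
8 = 8·1 + 0  (stop)
So 842/647 = [1; 3, 3, 6, 1, 8].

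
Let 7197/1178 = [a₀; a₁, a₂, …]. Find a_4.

7197 = 6·1178 + 129   →  a_0 = 6
1178 = 9·129 + 17   →  a_1 = 9
129 = 7·17 + 10   →  a_2 = 7
17 = 1·10 + 7   →  a_3 = 1
10 = 1·7 + 3   →  a_4 = 1

1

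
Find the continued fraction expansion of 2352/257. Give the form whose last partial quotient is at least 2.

2352 = 9·257 + 39
257 = 6·39 + 23
39 = 1·23 + 16
23 = 1·16 + 7
16 = 2·7 + 2
7 = 3·2 + 1
2 = 2·1 + 0  (stop)
So 2352/257 = [9; 6, 1, 1, 2, 3, 2].

[9; 6, 1, 1, 2, 3, 2]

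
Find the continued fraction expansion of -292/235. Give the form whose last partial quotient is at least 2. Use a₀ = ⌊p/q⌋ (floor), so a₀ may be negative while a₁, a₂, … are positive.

-292 = -2*235 + 178
235 = 1*178 + 57
178 = 3*57 + 7
57 = 8*7 + 1
7 = 7*1 + 0  (stop)
So -292/235 = [-2; 1, 3, 8, 7].

[-2; 1, 3, 8, 7]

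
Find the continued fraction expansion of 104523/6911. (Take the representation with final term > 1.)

[15; 8, 18, 3, 1, 11]

104523 = 15*6911 + 858
6911 = 8*858 + 47
858 = 18*47 + 12
47 = 3*12 + 11
12 = 1*11 + 1
11 = 11*1 + 0  (stop)
So 104523/6911 = [15; 8, 18, 3, 1, 11].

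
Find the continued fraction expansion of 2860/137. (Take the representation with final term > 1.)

2860 = 20×137 + 120
137 = 1×120 + 17
120 = 7×17 + 1
17 = 17×1 + 0  (stop)
So 2860/137 = [20; 1, 7, 17].

[20; 1, 7, 17]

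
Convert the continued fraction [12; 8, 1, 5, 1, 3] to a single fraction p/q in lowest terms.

Using pₖ = aₖpₖ₋₁ + pₖ₋₂ and qₖ = aₖqₖ₋₁ + qₖ₋₂:
  k=0: a=12, p=12, q=1
  k=1: a=8, p=97, q=8
  k=2: a=1, p=109, q=9
  k=3: a=5, p=642, q=53
  k=4: a=1, p=751, q=62
  k=5: a=3, p=2895, q=239

2895/239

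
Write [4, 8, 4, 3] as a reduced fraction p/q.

441/107

Fold from the inside: start with 3/1.
  4 + 1/3 = 13/3
  8 + 3/13 = 107/13
  4 + 13/107 = 441/107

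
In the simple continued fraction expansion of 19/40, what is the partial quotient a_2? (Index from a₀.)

19 = 0·40 + 19   →  a_0 = 0
40 = 2·19 + 2   →  a_1 = 2
19 = 9·2 + 1   →  a_2 = 9

9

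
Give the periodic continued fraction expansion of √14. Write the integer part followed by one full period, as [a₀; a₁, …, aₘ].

[3; 1, 2, 1, 6]

a₀ = ⌊√14⌋ = 3.
With m₀=0, d₀=1 and mₖ₊₁ = dₖaₖ − mₖ, dₖ₊₁ = (n − mₖ₊₁²)/dₖ, aₖ₊₁ = ⌊(a₀+mₖ₊₁)/dₖ₊₁⌋:
  k=1: m=3, d=5, a=1
  k=2: m=2, d=2, a=2
  k=3: m=2, d=5, a=1
  k=4: m=3, d=1, a=6
d=1 and a=2a₀=6 at k=4, so the next step gives (m, d) = (3, 5) again — its k=1 value — and the period has length 4.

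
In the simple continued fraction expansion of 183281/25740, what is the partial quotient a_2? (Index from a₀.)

3

183281 = 7·25740 + 3101   →  a_0 = 7
25740 = 8·3101 + 932   →  a_1 = 8
3101 = 3·932 + 305   →  a_2 = 3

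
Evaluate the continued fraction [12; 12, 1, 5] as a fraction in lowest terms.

930/77

Fold from the inside: start with 5/1.
  1 + 1/5 = 6/5
  12 + 5/6 = 77/6
  12 + 6/77 = 930/77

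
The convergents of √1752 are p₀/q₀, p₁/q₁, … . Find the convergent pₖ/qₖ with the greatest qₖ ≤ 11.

293/7

√1752 = [41; 1, 5, 1, 82, …] (period length 4).
Convergents:
  p_0/q_0 = 41/1
  p_1/q_1 = 42/1
  p_2/q_2 = 251/6
  p_3/q_3 = 293/7
  p_4/q_4 = 24277/580
q_3 = 7 ≤ 11 < 580 = q_4, so the answer is 293/7.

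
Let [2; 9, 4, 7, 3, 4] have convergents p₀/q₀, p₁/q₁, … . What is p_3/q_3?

Using pₖ = aₖpₖ₋₁ + pₖ₋₂, qₖ = aₖqₖ₋₁ + qₖ₋₂ (with p₋₁=1, p₋₂=0, q₋₁=0, q₋₂=1):
  k=0: a=2, p=2, q=1
  k=1: a=9, p=19, q=9
  k=2: a=4, p=78, q=37
  k=3: a=7, p=565, q=268

565/268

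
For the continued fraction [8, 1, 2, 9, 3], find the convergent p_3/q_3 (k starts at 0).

Using pₖ = aₖpₖ₋₁ + pₖ₋₂, qₖ = aₖqₖ₋₁ + qₖ₋₂ (with p₋₁=1, p₋₂=0, q₋₁=0, q₋₂=1):
  k=0: a=8, p=8, q=1
  k=1: a=1, p=9, q=1
  k=2: a=2, p=26, q=3
  k=3: a=9, p=243, q=28

243/28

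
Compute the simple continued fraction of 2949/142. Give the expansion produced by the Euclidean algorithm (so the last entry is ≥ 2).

[20; 1, 3, 3, 3, 3]

2949 = 20*142 + 109
142 = 1*109 + 33
109 = 3*33 + 10
33 = 3*10 + 3
10 = 3*3 + 1
3 = 3*1 + 0  (stop)
So 2949/142 = [20; 1, 3, 3, 3, 3].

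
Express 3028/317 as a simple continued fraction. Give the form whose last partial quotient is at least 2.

3028 = 9*317 + 175
317 = 1*175 + 142
175 = 1*142 + 33
142 = 4*33 + 10
33 = 3*10 + 3
10 = 3*3 + 1
3 = 3*1 + 0  (stop)
So 3028/317 = [9; 1, 1, 4, 3, 3, 3].

[9; 1, 1, 4, 3, 3, 3]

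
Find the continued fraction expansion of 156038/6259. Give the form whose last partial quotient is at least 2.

156038 = 24·6259 + 5822
6259 = 1·5822 + 437
5822 = 13·437 + 141
437 = 3·141 + 14
141 = 10·14 + 1
14 = 14·1 + 0  (stop)
So 156038/6259 = [24; 1, 13, 3, 10, 14].

[24; 1, 13, 3, 10, 14]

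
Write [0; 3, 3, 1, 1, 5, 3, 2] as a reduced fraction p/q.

Fold from the inside: start with 2/1.
  3 + 1/2 = 7/2
  5 + 2/7 = 37/7
  1 + 7/37 = 44/37
  1 + 37/44 = 81/44
  3 + 44/81 = 287/81
  3 + 81/287 = 942/287
  0 + 287/942 = 287/942

287/942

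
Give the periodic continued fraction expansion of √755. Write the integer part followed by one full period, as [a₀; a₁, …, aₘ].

[27; 2, 10, 2, 54]

a₀ = ⌊√755⌋ = 27.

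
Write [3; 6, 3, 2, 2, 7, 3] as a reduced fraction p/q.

Fold from the inside: start with 3/1.
  7 + 1/3 = 22/3
  2 + 3/22 = 47/22
  2 + 22/47 = 116/47
  3 + 47/116 = 395/116
  6 + 116/395 = 2486/395
  3 + 395/2486 = 7853/2486

7853/2486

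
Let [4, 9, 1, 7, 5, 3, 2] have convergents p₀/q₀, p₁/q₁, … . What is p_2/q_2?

Using pₖ = aₖpₖ₋₁ + pₖ₋₂, qₖ = aₖqₖ₋₁ + qₖ₋₂ (with p₋₁=1, p₋₂=0, q₋₁=0, q₋₂=1):
  k=0: a=4, p=4, q=1
  k=1: a=9, p=37, q=9
  k=2: a=1, p=41, q=10

41/10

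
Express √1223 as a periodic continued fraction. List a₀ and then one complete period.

[34; 1, 33, 1, 68]

a₀ = ⌊√1223⌋ = 34.
With m₀=0, d₀=1 and mₖ₊₁ = dₖaₖ − mₖ, dₖ₊₁ = (n − mₖ₊₁²)/dₖ, aₖ₊₁ = ⌊(a₀+mₖ₊₁)/dₖ₊₁⌋:
  k=1: m=34, d=67, a=1
  k=2: m=33, d=2, a=33
  k=3: m=33, d=67, a=1
  k=4: m=34, d=1, a=68
d=1 and a=2a₀=68 at k=4, so the next step gives (m, d) = (34, 67) again — its k=1 value — and the period has length 4.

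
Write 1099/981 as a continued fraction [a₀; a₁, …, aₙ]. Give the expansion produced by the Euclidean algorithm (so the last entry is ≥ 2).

[1; 8, 3, 5, 3, 2]

1099 = 1×981 + 118
981 = 8×118 + 37
118 = 3×37 + 7
37 = 5×7 + 2
7 = 3×2 + 1
2 = 2×1 + 0  (stop)
So 1099/981 = [1; 8, 3, 5, 3, 2].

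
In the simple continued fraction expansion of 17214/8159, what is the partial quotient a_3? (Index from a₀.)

2

17214 = 2·8159 + 896   →  a_0 = 2
8159 = 9·896 + 95   →  a_1 = 9
896 = 9·95 + 41   →  a_2 = 9
95 = 2·41 + 13   →  a_3 = 2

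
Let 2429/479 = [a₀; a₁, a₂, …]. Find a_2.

2429 = 5·479 + 34   →  a_0 = 5
479 = 14·34 + 3   →  a_1 = 14
34 = 11·3 + 1   →  a_2 = 11

11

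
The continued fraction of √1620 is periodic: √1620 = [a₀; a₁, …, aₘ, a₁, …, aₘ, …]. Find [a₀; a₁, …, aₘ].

a₀ = ⌊√1620⌋ = 40.
With m₀=0, d₀=1 and mₖ₊₁ = dₖaₖ − mₖ, dₖ₊₁ = (n − mₖ₊₁²)/dₖ, aₖ₊₁ = ⌊(a₀+mₖ₊₁)/dₖ₊₁⌋:
  k=1: m=40, d=20, a=4
  k=2: m=40, d=1, a=80
d=1 and a=2a₀=80 at k=2, so the next step gives (m, d) = (40, 20) again — its k=1 value — and the period has length 2.

[40; 4, 80]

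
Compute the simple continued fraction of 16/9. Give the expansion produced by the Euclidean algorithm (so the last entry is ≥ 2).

[1; 1, 3, 2]

16 = 1·9 + 7
9 = 1·7 + 2
7 = 3·2 + 1
2 = 2·1 + 0  (stop)
So 16/9 = [1; 1, 3, 2].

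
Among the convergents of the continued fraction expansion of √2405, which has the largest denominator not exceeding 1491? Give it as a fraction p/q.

58898/1201

√2405 = [49; 24, 1, 1, 24, 98, …] (period length 5).
Convergents:
  p_0/q_0 = 49/1
  p_1/q_1 = 1177/24
  p_2/q_2 = 1226/25
  p_3/q_3 = 2403/49
  p_4/q_4 = 58898/1201
  p_5/q_5 = 5774407/117747
q_4 = 1201 ≤ 1491 < 117747 = q_5, so the answer is 58898/1201.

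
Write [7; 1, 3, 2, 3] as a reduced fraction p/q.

Using pₖ = aₖpₖ₋₁ + pₖ₋₂ and qₖ = aₖqₖ₋₁ + qₖ₋₂:
  k=0: a=7, p=7, q=1
  k=1: a=1, p=8, q=1
  k=2: a=3, p=31, q=4
  k=3: a=2, p=70, q=9
  k=4: a=3, p=241, q=31

241/31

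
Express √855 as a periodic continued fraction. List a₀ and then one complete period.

[29; 4, 6, 4, 58]

a₀ = ⌊√855⌋ = 29.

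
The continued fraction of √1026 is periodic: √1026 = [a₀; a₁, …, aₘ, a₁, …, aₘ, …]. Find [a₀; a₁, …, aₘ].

a₀ = ⌊√1026⌋ = 32.

[32; 32, 64]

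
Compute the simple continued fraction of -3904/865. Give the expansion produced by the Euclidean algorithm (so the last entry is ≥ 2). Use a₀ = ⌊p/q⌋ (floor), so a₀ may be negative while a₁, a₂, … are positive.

[-5; 2, 18, 3, 3, 2]

-3904 = -5*865 + 421
865 = 2*421 + 23
421 = 18*23 + 7
23 = 3*7 + 2
7 = 3*2 + 1
2 = 2*1 + 0  (stop)
So -3904/865 = [-5; 2, 18, 3, 3, 2].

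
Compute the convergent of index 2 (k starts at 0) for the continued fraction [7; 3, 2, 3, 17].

Using pₖ = aₖpₖ₋₁ + pₖ₋₂, qₖ = aₖqₖ₋₁ + qₖ₋₂ (with p₋₁=1, p₋₂=0, q₋₁=0, q₋₂=1):
  k=0: a=7, p=7, q=1
  k=1: a=3, p=22, q=3
  k=2: a=2, p=51, q=7

51/7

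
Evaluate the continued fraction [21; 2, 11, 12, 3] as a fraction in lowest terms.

18407/857

Using pₖ = aₖpₖ₋₁ + pₖ₋₂ and qₖ = aₖqₖ₋₁ + qₖ₋₂:
  k=0: a=21, p=21, q=1
  k=1: a=2, p=43, q=2
  k=2: a=11, p=494, q=23
  k=3: a=12, p=5971, q=278
  k=4: a=3, p=18407, q=857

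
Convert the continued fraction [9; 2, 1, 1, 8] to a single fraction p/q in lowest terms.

Using pₖ = aₖpₖ₋₁ + pₖ₋₂ and qₖ = aₖqₖ₋₁ + qₖ₋₂:
  k=0: a=9, p=9, q=1
  k=1: a=2, p=19, q=2
  k=2: a=1, p=28, q=3
  k=3: a=1, p=47, q=5
  k=4: a=8, p=404, q=43

404/43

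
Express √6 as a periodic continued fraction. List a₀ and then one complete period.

a₀ = ⌊√6⌋ = 2.

[2; 2, 4]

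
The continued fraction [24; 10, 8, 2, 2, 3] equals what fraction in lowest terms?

34871/1447

Fold from the inside: start with 3/1.
  2 + 1/3 = 7/3
  2 + 3/7 = 17/7
  8 + 7/17 = 143/17
  10 + 17/143 = 1447/143
  24 + 143/1447 = 34871/1447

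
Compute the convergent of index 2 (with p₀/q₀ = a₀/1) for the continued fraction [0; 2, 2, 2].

2/5

Using pₖ = aₖpₖ₋₁ + pₖ₋₂, qₖ = aₖqₖ₋₁ + qₖ₋₂ (with p₋₁=1, p₋₂=0, q₋₁=0, q₋₂=1):
  k=0: a=0, p=0, q=1
  k=1: a=2, p=1, q=2
  k=2: a=2, p=2, q=5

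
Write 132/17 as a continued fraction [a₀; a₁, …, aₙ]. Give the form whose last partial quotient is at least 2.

132 = 7·17 + 13
17 = 1·13 + 4
13 = 3·4 + 1
4 = 4·1 + 0  (stop)
So 132/17 = [7; 1, 3, 4].

[7; 1, 3, 4]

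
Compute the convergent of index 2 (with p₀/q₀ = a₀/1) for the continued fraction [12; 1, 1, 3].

25/2

Using pₖ = aₖpₖ₋₁ + pₖ₋₂, qₖ = aₖqₖ₋₁ + qₖ₋₂ (with p₋₁=1, p₋₂=0, q₋₁=0, q₋₂=1):
  k=0: a=12, p=12, q=1
  k=1: a=1, p=13, q=1
  k=2: a=1, p=25, q=2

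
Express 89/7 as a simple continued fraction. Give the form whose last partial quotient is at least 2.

[12; 1, 2, 2]

89 = 12×7 + 5
7 = 1×5 + 2
5 = 2×2 + 1
2 = 2×1 + 0  (stop)
So 89/7 = [12; 1, 2, 2].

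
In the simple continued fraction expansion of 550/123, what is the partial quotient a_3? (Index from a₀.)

3

550 = 4·123 + 58   →  a_0 = 4
123 = 2·58 + 7   →  a_1 = 2
58 = 8·7 + 2   →  a_2 = 8
7 = 3·2 + 1   →  a_3 = 3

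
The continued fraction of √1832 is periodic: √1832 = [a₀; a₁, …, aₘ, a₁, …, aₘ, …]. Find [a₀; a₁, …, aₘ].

[42; 1, 4, 21, 4, 1, 84]

a₀ = ⌊√1832⌋ = 42.
With m₀=0, d₀=1 and mₖ₊₁ = dₖaₖ − mₖ, dₖ₊₁ = (n − mₖ₊₁²)/dₖ, aₖ₊₁ = ⌊(a₀+mₖ₊₁)/dₖ₊₁⌋:
  k=1: m=42, d=68, a=1
  k=2: m=26, d=17, a=4
  k=3: m=42, d=4, a=21
  k=4: m=42, d=17, a=4
  k=5: m=26, d=68, a=1
  k=6: m=42, d=1, a=84
d=1 and a=2a₀=84 at k=6, so the next step gives (m, d) = (42, 68) again — its k=1 value — and the period has length 6.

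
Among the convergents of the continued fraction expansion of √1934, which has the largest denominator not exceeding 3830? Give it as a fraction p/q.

√1934 = [43; 1, 42, 1, 86, …] (period length 4).
Convergents:
  p_0/q_0 = 43/1
  p_1/q_1 = 44/1
  p_2/q_2 = 1891/43
  p_3/q_3 = 1935/44
  p_4/q_4 = 168301/3827
  p_5/q_5 = 170236/3871
q_4 = 3827 ≤ 3830 < 3871 = q_5, so the answer is 168301/3827.

168301/3827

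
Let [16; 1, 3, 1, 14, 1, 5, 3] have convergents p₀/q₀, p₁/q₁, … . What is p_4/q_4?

1243/74

Using pₖ = aₖpₖ₋₁ + pₖ₋₂, qₖ = aₖqₖ₋₁ + qₖ₋₂ (with p₋₁=1, p₋₂=0, q₋₁=0, q₋₂=1):
  k=0: a=16, p=16, q=1
  k=1: a=1, p=17, q=1
  k=2: a=3, p=67, q=4
  k=3: a=1, p=84, q=5
  k=4: a=14, p=1243, q=74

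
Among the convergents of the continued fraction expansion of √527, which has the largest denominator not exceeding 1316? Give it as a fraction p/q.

√527 = [22; 1, 21, 1, 44, …] (period length 4).
Convergents:
  p_0/q_0 = 22/1
  p_1/q_1 = 23/1
  p_2/q_2 = 505/22
  p_3/q_3 = 528/23
  p_4/q_4 = 23737/1034
  p_5/q_5 = 24265/1057
  p_6/q_6 = 533302/23231
q_5 = 1057 ≤ 1316 < 23231 = q_6, so the answer is 24265/1057.

24265/1057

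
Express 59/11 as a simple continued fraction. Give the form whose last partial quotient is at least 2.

59 = 5*11 + 4
11 = 2*4 + 3
4 = 1*3 + 1
3 = 3*1 + 0  (stop)
So 59/11 = [5; 2, 1, 3].

[5; 2, 1, 3]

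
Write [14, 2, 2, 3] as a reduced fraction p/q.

245/17

Fold from the inside: start with 3/1.
  2 + 1/3 = 7/3
  2 + 3/7 = 17/7
  14 + 7/17 = 245/17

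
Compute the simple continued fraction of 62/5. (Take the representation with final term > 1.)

62 = 12*5 + 2
5 = 2*2 + 1
2 = 2*1 + 0  (stop)
So 62/5 = [12; 2, 2].

[12; 2, 2]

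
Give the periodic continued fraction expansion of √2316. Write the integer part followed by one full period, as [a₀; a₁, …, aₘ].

[48; 8, 96]

a₀ = ⌊√2316⌋ = 48.
With m₀=0, d₀=1 and mₖ₊₁ = dₖaₖ − mₖ, dₖ₊₁ = (n − mₖ₊₁²)/dₖ, aₖ₊₁ = ⌊(a₀+mₖ₊₁)/dₖ₊₁⌋:
  k=1: m=48, d=12, a=8
  k=2: m=48, d=1, a=96
d=1 and a=2a₀=96 at k=2, so the next step gives (m, d) = (48, 12) again — its k=1 value — and the period has length 2.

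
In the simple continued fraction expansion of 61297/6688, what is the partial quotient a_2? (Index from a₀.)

19

61297 = 9·6688 + 1105   →  a_0 = 9
6688 = 6·1105 + 58   →  a_1 = 6
1105 = 19·58 + 3   →  a_2 = 19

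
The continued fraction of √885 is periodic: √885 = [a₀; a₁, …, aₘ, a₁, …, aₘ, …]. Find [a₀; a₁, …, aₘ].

[29; 1, 2, 1, 58]

a₀ = ⌊√885⌋ = 29.
With m₀=0, d₀=1 and mₖ₊₁ = dₖaₖ − mₖ, dₖ₊₁ = (n − mₖ₊₁²)/dₖ, aₖ₊₁ = ⌊(a₀+mₖ₊₁)/dₖ₊₁⌋:
  k=1: m=29, d=44, a=1
  k=2: m=15, d=15, a=2
  k=3: m=15, d=44, a=1
  k=4: m=29, d=1, a=58
d=1 and a=2a₀=58 at k=4, so the next step gives (m, d) = (29, 44) again — its k=1 value — and the period has length 4.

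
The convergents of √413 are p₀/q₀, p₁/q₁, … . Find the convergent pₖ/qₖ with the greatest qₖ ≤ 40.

√413 = [20; 3, 9, 1, 4, 1, 9, 3, 40, …] (period length 8).
Convergents:
  p_0/q_0 = 20/1
  p_1/q_1 = 61/3
  p_2/q_2 = 569/28
  p_3/q_3 = 630/31
  p_4/q_4 = 3089/152
q_3 = 31 ≤ 40 < 152 = q_4, so the answer is 630/31.

630/31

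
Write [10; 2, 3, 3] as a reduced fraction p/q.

Fold from the inside: start with 3/1.
  3 + 1/3 = 10/3
  2 + 3/10 = 23/10
  10 + 10/23 = 240/23

240/23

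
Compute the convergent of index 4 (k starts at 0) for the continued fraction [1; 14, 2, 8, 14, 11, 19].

3713/3473

Using pₖ = aₖpₖ₋₁ + pₖ₋₂, qₖ = aₖqₖ₋₁ + qₖ₋₂ (with p₋₁=1, p₋₂=0, q₋₁=0, q₋₂=1):
  k=0: a=1, p=1, q=1
  k=1: a=14, p=15, q=14
  k=2: a=2, p=31, q=29
  k=3: a=8, p=263, q=246
  k=4: a=14, p=3713, q=3473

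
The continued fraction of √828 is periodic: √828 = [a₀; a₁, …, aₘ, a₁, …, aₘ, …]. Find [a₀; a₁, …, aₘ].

[28; 1, 3, 2, 3, 1, 56]

a₀ = ⌊√828⌋ = 28.
With m₀=0, d₀=1 and mₖ₊₁ = dₖaₖ − mₖ, dₖ₊₁ = (n − mₖ₊₁²)/dₖ, aₖ₊₁ = ⌊(a₀+mₖ₊₁)/dₖ₊₁⌋:
  k=1: m=28, d=44, a=1
  k=2: m=16, d=13, a=3
  k=3: m=23, d=23, a=2
  k=4: m=23, d=13, a=3
  k=5: m=16, d=44, a=1
  k=6: m=28, d=1, a=56
d=1 and a=2a₀=56 at k=6, so the next step gives (m, d) = (28, 44) again — its k=1 value — and the period has length 6.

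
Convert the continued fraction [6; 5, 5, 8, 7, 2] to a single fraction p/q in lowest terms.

Fold from the inside: start with 2/1.
  7 + 1/2 = 15/2
  8 + 2/15 = 122/15
  5 + 15/122 = 625/122
  5 + 122/625 = 3247/625
  6 + 625/3247 = 20107/3247

20107/3247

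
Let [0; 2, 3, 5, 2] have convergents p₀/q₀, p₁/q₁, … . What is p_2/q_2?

3/7

Using pₖ = aₖpₖ₋₁ + pₖ₋₂, qₖ = aₖqₖ₋₁ + qₖ₋₂ (with p₋₁=1, p₋₂=0, q₋₁=0, q₋₂=1):
  k=0: a=0, p=0, q=1
  k=1: a=2, p=1, q=2
  k=2: a=3, p=3, q=7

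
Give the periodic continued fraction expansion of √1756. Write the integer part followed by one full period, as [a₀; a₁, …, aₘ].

a₀ = ⌊√1756⌋ = 41.
With m₀=0, d₀=1 and mₖ₊₁ = dₖaₖ − mₖ, dₖ₊₁ = (n − mₖ₊₁²)/dₖ, aₖ₊₁ = ⌊(a₀+mₖ₊₁)/dₖ₊₁⌋:
  k=1: m=41, d=75, a=1
  k=2: m=34, d=8, a=9
  k=3: m=38, d=39, a=2
  k=4: m=40, d=4, a=20
  k=5: m=40, d=39, a=2
  k=6: m=38, d=8, a=9
  k=7: m=34, d=75, a=1
  k=8: m=41, d=1, a=82
d=1 and a=2a₀=82 at k=8, so the next step gives (m, d) = (41, 75) again — its k=1 value — and the period has length 8.

[41; 1, 9, 2, 20, 2, 9, 1, 82]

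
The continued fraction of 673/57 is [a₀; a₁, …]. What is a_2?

673 = 11·57 + 46   →  a_0 = 11
57 = 1·46 + 11   →  a_1 = 1
46 = 4·11 + 2   →  a_2 = 4

4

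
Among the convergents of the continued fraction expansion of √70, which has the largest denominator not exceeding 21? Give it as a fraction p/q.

√70 = [8; 2, 1, 2, 1, 2, 16, …] (period length 6).
Convergents:
  p_0/q_0 = 8/1
  p_1/q_1 = 17/2
  p_2/q_2 = 25/3
  p_3/q_3 = 67/8
  p_4/q_4 = 92/11
  p_5/q_5 = 251/30
q_4 = 11 ≤ 21 < 30 = q_5, so the answer is 92/11.

92/11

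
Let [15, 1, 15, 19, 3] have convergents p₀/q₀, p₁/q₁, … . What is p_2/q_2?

255/16

Using pₖ = aₖpₖ₋₁ + pₖ₋₂, qₖ = aₖqₖ₋₁ + qₖ₋₂ (with p₋₁=1, p₋₂=0, q₋₁=0, q₋₂=1):
  k=0: a=15, p=15, q=1
  k=1: a=1, p=16, q=1
  k=2: a=15, p=255, q=16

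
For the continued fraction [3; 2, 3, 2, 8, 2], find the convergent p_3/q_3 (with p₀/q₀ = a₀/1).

Using pₖ = aₖpₖ₋₁ + pₖ₋₂, qₖ = aₖqₖ₋₁ + qₖ₋₂ (with p₋₁=1, p₋₂=0, q₋₁=0, q₋₂=1):
  k=0: a=3, p=3, q=1
  k=1: a=2, p=7, q=2
  k=2: a=3, p=24, q=7
  k=3: a=2, p=55, q=16

55/16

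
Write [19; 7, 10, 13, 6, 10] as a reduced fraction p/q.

Using pₖ = aₖpₖ₋₁ + pₖ₋₂ and qₖ = aₖqₖ₋₁ + qₖ₋₂:
  k=0: a=19, p=19, q=1
  k=1: a=7, p=134, q=7
  k=2: a=10, p=1359, q=71
  k=3: a=13, p=17801, q=930
  k=4: a=6, p=108165, q=5651
  k=5: a=10, p=1099451, q=57440

1099451/57440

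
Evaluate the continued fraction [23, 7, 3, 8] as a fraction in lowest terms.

Fold from the inside: start with 8/1.
  3 + 1/8 = 25/8
  7 + 8/25 = 183/25
  23 + 25/183 = 4234/183

4234/183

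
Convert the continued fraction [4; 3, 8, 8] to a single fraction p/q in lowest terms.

Fold from the inside: start with 8/1.
  8 + 1/8 = 65/8
  3 + 8/65 = 203/65
  4 + 65/203 = 877/203

877/203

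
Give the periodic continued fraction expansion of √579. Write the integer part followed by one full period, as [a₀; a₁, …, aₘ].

a₀ = ⌊√579⌋ = 24.
With m₀=0, d₀=1 and mₖ₊₁ = dₖaₖ − mₖ, dₖ₊₁ = (n − mₖ₊₁²)/dₖ, aₖ₊₁ = ⌊(a₀+mₖ₊₁)/dₖ₊₁⌋:
  k=1: m=24, d=3, a=16
  k=2: m=24, d=1, a=48
d=1 and a=2a₀=48 at k=2, so the next step gives (m, d) = (24, 3) again — its k=1 value — and the period has length 2.

[24; 16, 48]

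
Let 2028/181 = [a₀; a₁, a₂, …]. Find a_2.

2028 = 11·181 + 37   →  a_0 = 11
181 = 4·37 + 33   →  a_1 = 4
37 = 1·33 + 4   →  a_2 = 1

1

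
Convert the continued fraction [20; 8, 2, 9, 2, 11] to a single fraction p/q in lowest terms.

78259/3890

Using pₖ = aₖpₖ₋₁ + pₖ₋₂ and qₖ = aₖqₖ₋₁ + qₖ₋₂:
  k=0: a=20, p=20, q=1
  k=1: a=8, p=161, q=8
  k=2: a=2, p=342, q=17
  k=3: a=9, p=3239, q=161
  k=4: a=2, p=6820, q=339
  k=5: a=11, p=78259, q=3890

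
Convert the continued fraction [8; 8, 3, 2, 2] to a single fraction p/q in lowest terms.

1145/141

Using pₖ = aₖpₖ₋₁ + pₖ₋₂ and qₖ = aₖqₖ₋₁ + qₖ₋₂:
  k=0: a=8, p=8, q=1
  k=1: a=8, p=65, q=8
  k=2: a=3, p=203, q=25
  k=3: a=2, p=471, q=58
  k=4: a=2, p=1145, q=141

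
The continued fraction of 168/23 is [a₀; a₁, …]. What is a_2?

168 = 7·23 + 7   →  a_0 = 7
23 = 3·7 + 2   →  a_1 = 3
7 = 3·2 + 1   →  a_2 = 3

3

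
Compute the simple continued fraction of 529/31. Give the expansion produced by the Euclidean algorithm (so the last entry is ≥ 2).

529 = 17×31 + 2
31 = 15×2 + 1
2 = 2×1 + 0  (stop)
So 529/31 = [17; 15, 2].

[17; 15, 2]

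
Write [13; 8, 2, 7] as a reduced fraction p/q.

Fold from the inside: start with 7/1.
  2 + 1/7 = 15/7
  8 + 7/15 = 127/15
  13 + 15/127 = 1666/127

1666/127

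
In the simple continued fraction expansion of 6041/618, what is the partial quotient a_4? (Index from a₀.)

6041 = 9·618 + 479   →  a_0 = 9
618 = 1·479 + 139   →  a_1 = 1
479 = 3·139 + 62   →  a_2 = 3
139 = 2·62 + 15   →  a_3 = 2
62 = 4·15 + 2   →  a_4 = 4

4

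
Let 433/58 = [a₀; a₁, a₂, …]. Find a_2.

6

433 = 7·58 + 27   →  a_0 = 7
58 = 2·27 + 4   →  a_1 = 2
27 = 6·4 + 3   →  a_2 = 6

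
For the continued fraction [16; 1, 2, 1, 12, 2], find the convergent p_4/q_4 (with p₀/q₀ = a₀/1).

Using pₖ = aₖpₖ₋₁ + pₖ₋₂, qₖ = aₖqₖ₋₁ + qₖ₋₂ (with p₋₁=1, p₋₂=0, q₋₁=0, q₋₂=1):
  k=0: a=16, p=16, q=1
  k=1: a=1, p=17, q=1
  k=2: a=2, p=50, q=3
  k=3: a=1, p=67, q=4
  k=4: a=12, p=854, q=51

854/51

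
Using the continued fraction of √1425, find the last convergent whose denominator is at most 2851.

√1425 = [37; 1, 2, 1, 74, …] (period length 4).
Convergents:
  p_0/q_0 = 37/1
  p_1/q_1 = 38/1
  p_2/q_2 = 113/3
  p_3/q_3 = 151/4
  p_4/q_4 = 11287/299
  p_5/q_5 = 11438/303
  p_6/q_6 = 34163/905
  p_7/q_7 = 45601/1208
  p_8/q_8 = 3408637/90297
q_7 = 1208 ≤ 2851 < 90297 = q_8, so the answer is 45601/1208.

45601/1208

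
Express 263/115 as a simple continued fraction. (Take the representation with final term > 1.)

263 = 2×115 + 33
115 = 3×33 + 16
33 = 2×16 + 1
16 = 16×1 + 0  (stop)
So 263/115 = [2; 3, 2, 16].

[2; 3, 2, 16]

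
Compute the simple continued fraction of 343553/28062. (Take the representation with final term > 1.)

[12; 4, 8, 4, 9, 7, 3]

343553 = 12*28062 + 6809
28062 = 4*6809 + 826
6809 = 8*826 + 201
826 = 4*201 + 22
201 = 9*22 + 3
22 = 7*3 + 1
3 = 3*1 + 0  (stop)
So 343553/28062 = [12; 4, 8, 4, 9, 7, 3].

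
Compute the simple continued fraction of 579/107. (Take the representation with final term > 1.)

579 = 5×107 + 44
107 = 2×44 + 19
44 = 2×19 + 6
19 = 3×6 + 1
6 = 6×1 + 0  (stop)
So 579/107 = [5; 2, 2, 3, 6].

[5; 2, 2, 3, 6]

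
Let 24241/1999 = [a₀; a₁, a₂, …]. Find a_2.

24241 = 12·1999 + 253   →  a_0 = 12
1999 = 7·253 + 228   →  a_1 = 7
253 = 1·228 + 25   →  a_2 = 1

1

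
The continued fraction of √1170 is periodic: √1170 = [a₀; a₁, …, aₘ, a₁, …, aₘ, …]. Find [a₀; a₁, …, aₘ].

a₀ = ⌊√1170⌋ = 34.
With m₀=0, d₀=1 and mₖ₊₁ = dₖaₖ − mₖ, dₖ₊₁ = (n − mₖ₊₁²)/dₖ, aₖ₊₁ = ⌊(a₀+mₖ₊₁)/dₖ₊₁⌋:
  k=1: m=34, d=14, a=4
  k=2: m=22, d=49, a=1
  k=3: m=27, d=9, a=6
  k=4: m=27, d=49, a=1
  k=5: m=22, d=14, a=4
  k=6: m=34, d=1, a=68
d=1 and a=2a₀=68 at k=6, so the next step gives (m, d) = (34, 14) again — its k=1 value — and the period has length 6.

[34; 4, 1, 6, 1, 4, 68]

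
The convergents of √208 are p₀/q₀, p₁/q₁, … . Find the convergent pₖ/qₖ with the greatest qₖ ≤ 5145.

37541/2603

√208 = [14; 2, 2, 1, 2, 2, 28, …] (period length 6).
Convergents:
  p_0/q_0 = 14/1
  p_1/q_1 = 29/2
  p_2/q_2 = 72/5
  p_3/q_3 = 101/7
  p_4/q_4 = 274/19
  p_5/q_5 = 649/45
  p_6/q_6 = 18446/1279
  p_7/q_7 = 37541/2603
  p_8/q_8 = 93528/6485
q_7 = 2603 ≤ 5145 < 6485 = q_8, so the answer is 37541/2603.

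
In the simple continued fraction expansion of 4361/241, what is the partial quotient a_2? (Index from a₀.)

4361 = 18·241 + 23   →  a_0 = 18
241 = 10·23 + 11   →  a_1 = 10
23 = 2·11 + 1   →  a_2 = 2

2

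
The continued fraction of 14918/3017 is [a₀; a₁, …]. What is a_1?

1

14918 = 4·3017 + 2850   →  a_0 = 4
3017 = 1·2850 + 167   →  a_1 = 1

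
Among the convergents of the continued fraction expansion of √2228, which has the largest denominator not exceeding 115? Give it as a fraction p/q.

5381/114

√2228 = [47; 4, 1, 22, 1, 4, 94, …] (period length 6).
Convergents:
  p_0/q_0 = 47/1
  p_1/q_1 = 189/4
  p_2/q_2 = 236/5
  p_3/q_3 = 5381/114
  p_4/q_4 = 5617/119
q_3 = 114 ≤ 115 < 119 = q_4, so the answer is 5381/114.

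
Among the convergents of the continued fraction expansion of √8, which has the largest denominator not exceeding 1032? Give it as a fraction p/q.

√8 = [2; 1, 4, …] (period length 2).
Convergents:
  p_0/q_0 = 2/1
  p_1/q_1 = 3/1
  p_2/q_2 = 14/5
  p_3/q_3 = 17/6
  p_4/q_4 = 82/29
  p_5/q_5 = 99/35
  p_6/q_6 = 478/169
  p_7/q_7 = 577/204
  p_8/q_8 = 2786/985
  p_9/q_9 = 3363/1189
q_8 = 985 ≤ 1032 < 1189 = q_9, so the answer is 2786/985.

2786/985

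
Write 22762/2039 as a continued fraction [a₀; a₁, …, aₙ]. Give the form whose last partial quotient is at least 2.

[11; 6, 8, 8, 5]

22762 = 11*2039 + 333
2039 = 6*333 + 41
333 = 8*41 + 5
41 = 8*5 + 1
5 = 5*1 + 0  (stop)
So 22762/2039 = [11; 6, 8, 8, 5].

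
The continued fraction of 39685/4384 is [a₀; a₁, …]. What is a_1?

39685 = 9·4384 + 229   →  a_0 = 9
4384 = 19·229 + 33   →  a_1 = 19

19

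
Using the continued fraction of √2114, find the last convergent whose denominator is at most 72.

√2114 = [45; 1, 44, 1, 90, …] (period length 4).
Convergents:
  p_0/q_0 = 45/1
  p_1/q_1 = 46/1
  p_2/q_2 = 2069/45
  p_3/q_3 = 2115/46
  p_4/q_4 = 192419/4185
q_3 = 46 ≤ 72 < 4185 = q_4, so the answer is 2115/46.

2115/46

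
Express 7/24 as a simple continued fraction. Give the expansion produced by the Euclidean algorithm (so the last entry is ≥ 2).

[0; 3, 2, 3]

7 = 0×24 + 7
24 = 3×7 + 3
7 = 2×3 + 1
3 = 3×1 + 0  (stop)
So 7/24 = [0; 3, 2, 3].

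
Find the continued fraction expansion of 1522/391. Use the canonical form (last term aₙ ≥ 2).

[3; 1, 8, 3, 4, 3]

1522 = 3·391 + 349
391 = 1·349 + 42
349 = 8·42 + 13
42 = 3·13 + 3
13 = 4·3 + 1
3 = 3·1 + 0  (stop)
So 1522/391 = [3; 1, 8, 3, 4, 3].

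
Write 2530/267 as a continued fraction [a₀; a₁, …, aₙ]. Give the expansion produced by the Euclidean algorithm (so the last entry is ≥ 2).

[9; 2, 9, 1, 3, 3]

2530 = 9×267 + 127
267 = 2×127 + 13
127 = 9×13 + 10
13 = 1×10 + 3
10 = 3×3 + 1
3 = 3×1 + 0  (stop)
So 2530/267 = [9; 2, 9, 1, 3, 3].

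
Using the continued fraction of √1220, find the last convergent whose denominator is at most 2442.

34195/979

√1220 = [34; 1, 12, 1, 68, …] (period length 4).
Convergents:
  p_0/q_0 = 34/1
  p_1/q_1 = 35/1
  p_2/q_2 = 454/13
  p_3/q_3 = 489/14
  p_4/q_4 = 33706/965
  p_5/q_5 = 34195/979
  p_6/q_6 = 444046/12713
q_5 = 979 ≤ 2442 < 12713 = q_6, so the answer is 34195/979.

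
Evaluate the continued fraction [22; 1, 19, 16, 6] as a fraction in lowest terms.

Using pₖ = aₖpₖ₋₁ + pₖ₋₂ and qₖ = aₖqₖ₋₁ + qₖ₋₂:
  k=0: a=22, p=22, q=1
  k=1: a=1, p=23, q=1
  k=2: a=19, p=459, q=20
  k=3: a=16, p=7367, q=321
  k=4: a=6, p=44661, q=1946

44661/1946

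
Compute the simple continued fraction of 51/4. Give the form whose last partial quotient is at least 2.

[12; 1, 3]

51 = 12×4 + 3
4 = 1×3 + 1
3 = 3×1 + 0  (stop)
So 51/4 = [12; 1, 3].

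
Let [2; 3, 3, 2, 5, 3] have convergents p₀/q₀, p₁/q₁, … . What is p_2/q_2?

23/10

Using pₖ = aₖpₖ₋₁ + pₖ₋₂, qₖ = aₖqₖ₋₁ + qₖ₋₂ (with p₋₁=1, p₋₂=0, q₋₁=0, q₋₂=1):
  k=0: a=2, p=2, q=1
  k=1: a=3, p=7, q=3
  k=2: a=3, p=23, q=10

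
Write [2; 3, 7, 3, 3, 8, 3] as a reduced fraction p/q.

13755/5932

Using pₖ = aₖpₖ₋₁ + pₖ₋₂ and qₖ = aₖqₖ₋₁ + qₖ₋₂:
  k=0: a=2, p=2, q=1
  k=1: a=3, p=7, q=3
  k=2: a=7, p=51, q=22
  k=3: a=3, p=160, q=69
  k=4: a=3, p=531, q=229
  k=5: a=8, p=4408, q=1901
  k=6: a=3, p=13755, q=5932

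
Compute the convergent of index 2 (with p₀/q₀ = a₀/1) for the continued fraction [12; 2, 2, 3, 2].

62/5

Using pₖ = aₖpₖ₋₁ + pₖ₋₂, qₖ = aₖqₖ₋₁ + qₖ₋₂ (with p₋₁=1, p₋₂=0, q₋₁=0, q₋₂=1):
  k=0: a=12, p=12, q=1
  k=1: a=2, p=25, q=2
  k=2: a=2, p=62, q=5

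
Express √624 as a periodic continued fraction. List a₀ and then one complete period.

a₀ = ⌊√624⌋ = 24.
With m₀=0, d₀=1 and mₖ₊₁ = dₖaₖ − mₖ, dₖ₊₁ = (n − mₖ₊₁²)/dₖ, aₖ₊₁ = ⌊(a₀+mₖ₊₁)/dₖ₊₁⌋:
  k=1: m=24, d=48, a=1
  k=2: m=24, d=1, a=48
d=1 and a=2a₀=48 at k=2, so the next step gives (m, d) = (24, 48) again — its k=1 value — and the period has length 2.

[24; 1, 48]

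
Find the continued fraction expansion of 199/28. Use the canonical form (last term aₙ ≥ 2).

199 = 7·28 + 3
28 = 9·3 + 1
3 = 3·1 + 0  (stop)
So 199/28 = [7; 9, 3].

[7; 9, 3]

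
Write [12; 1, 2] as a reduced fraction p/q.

Using pₖ = aₖpₖ₋₁ + pₖ₋₂ and qₖ = aₖqₖ₋₁ + qₖ₋₂:
  k=0: a=12, p=12, q=1
  k=1: a=1, p=13, q=1
  k=2: a=2, p=38, q=3

38/3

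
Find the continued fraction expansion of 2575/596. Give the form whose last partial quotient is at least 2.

[4; 3, 8, 3, 3, 2]

2575 = 4*596 + 191
596 = 3*191 + 23
191 = 8*23 + 7
23 = 3*7 + 2
7 = 3*2 + 1
2 = 2*1 + 0  (stop)
So 2575/596 = [4; 3, 8, 3, 3, 2].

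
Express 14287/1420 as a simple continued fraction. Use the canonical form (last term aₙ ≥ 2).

[10; 16, 3, 9, 3]

14287 = 10·1420 + 87
1420 = 16·87 + 28
87 = 3·28 + 3
28 = 9·3 + 1
3 = 3·1 + 0  (stop)
So 14287/1420 = [10; 16, 3, 9, 3].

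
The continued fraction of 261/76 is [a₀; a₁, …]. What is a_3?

3

261 = 3·76 + 33   →  a_0 = 3
76 = 2·33 + 10   →  a_1 = 2
33 = 3·10 + 3   →  a_2 = 3
10 = 3·3 + 1   →  a_3 = 3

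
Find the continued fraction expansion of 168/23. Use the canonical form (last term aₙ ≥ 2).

168 = 7·23 + 7
23 = 3·7 + 2
7 = 3·2 + 1
2 = 2·1 + 0  (stop)
So 168/23 = [7; 3, 3, 2].

[7; 3, 3, 2]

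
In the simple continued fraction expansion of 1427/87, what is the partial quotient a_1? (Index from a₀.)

2

1427 = 16·87 + 35   →  a_0 = 16
87 = 2·35 + 17   →  a_1 = 2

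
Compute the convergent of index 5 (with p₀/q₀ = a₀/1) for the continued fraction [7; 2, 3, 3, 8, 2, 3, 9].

Using pₖ = aₖpₖ₋₁ + pₖ₋₂, qₖ = aₖqₖ₋₁ + qₖ₋₂ (with p₋₁=1, p₋₂=0, q₋₁=0, q₋₂=1):
  k=0: a=7, p=7, q=1
  k=1: a=2, p=15, q=2
  k=2: a=3, p=52, q=7
  k=3: a=3, p=171, q=23
  k=4: a=8, p=1420, q=191
  k=5: a=2, p=3011, q=405

3011/405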